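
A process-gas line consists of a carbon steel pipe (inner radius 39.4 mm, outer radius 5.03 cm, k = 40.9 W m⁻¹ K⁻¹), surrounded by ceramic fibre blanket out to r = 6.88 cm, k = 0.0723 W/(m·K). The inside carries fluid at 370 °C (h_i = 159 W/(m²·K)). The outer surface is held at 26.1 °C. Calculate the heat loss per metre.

Q' = 480 W/m

Resistance network (inner→outer):
  R'_conv,in = 1/(2πr h) = 1/(2π·0.0394·159) = 0.02541 m·K/W
  R'_carbon steel = ln(0.0503/0.0394)/(2πk) = 0.2442/(2π·40.9) = 9.504×10^-4 m·K/W
  R'_ceramic fibre blanket = ln(0.0688/0.0503)/(2πk) = 0.3132/(2π·0.0723) = 0.6894 m·K/W
ΣR = 0.02541 + 9.504×10^-4 + 0.6894 = 0.7158 m·K/W
Q' = ΔT/ΣR = (370 °C − 26.1 °C)/0.7158 = 480 W/m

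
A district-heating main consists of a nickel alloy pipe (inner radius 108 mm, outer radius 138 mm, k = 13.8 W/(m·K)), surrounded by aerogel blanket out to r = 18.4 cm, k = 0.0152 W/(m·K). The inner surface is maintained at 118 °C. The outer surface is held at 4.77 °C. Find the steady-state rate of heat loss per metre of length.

Series thermal resistances, inner to outer:
  R'_nickel alloy = ln(0.138/0.108)/(2πk) = 0.2451/(2π·13.8) = 0.002827 m·K/W
  R'_aerogel blanket = ln(0.184/0.138)/(2πk) = 0.2877/(2π·0.0152) = 3.012 m·K/W
ΣR = 0.002827 + 3.012 = 3.015 m·K/W
Q' = ΔT/ΣR = (118 °C − 4.77 °C)/3.015 = 37.6 W/m

Q' = 37.6 W/m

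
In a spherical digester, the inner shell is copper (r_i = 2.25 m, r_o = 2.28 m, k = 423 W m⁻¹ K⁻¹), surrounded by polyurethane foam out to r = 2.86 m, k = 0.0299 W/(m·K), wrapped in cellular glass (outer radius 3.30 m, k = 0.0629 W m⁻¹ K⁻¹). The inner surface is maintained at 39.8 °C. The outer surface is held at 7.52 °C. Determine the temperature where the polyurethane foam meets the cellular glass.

T = 14.0 °C

Treat each layer as a resistance in series:
  R_copper = (1/2.25 − 1/2.28)/(4πk) = 0.005848/(4π·423) = 1.100×10^-6 K/W
  R_polyurethane foam = (1/2.28 − 1/2.86)/(4πk) = 0.08895/(4π·0.0299) = 0.2367 K/W
  R_cellular glass = (1/2.86 − 1/3.30)/(4πk) = 0.04662/(4π·0.0629) = 0.05898 K/W
ΣR = 1.100×10^-6 + 0.2367 + 0.05898 = 0.2957 K/W
Q = ΔT/ΣR = (39.8 °C − 7.52 °C)/0.2957 = 109.2 W
From the inner boundary to the polyurethane foam/cellular glass interface, ΣR_partial = 0.2367 K/W.
T_interface = T_in − Q·ΣR_partial = 39.8 °C − (109.2)(0.2367) = 14.0 °C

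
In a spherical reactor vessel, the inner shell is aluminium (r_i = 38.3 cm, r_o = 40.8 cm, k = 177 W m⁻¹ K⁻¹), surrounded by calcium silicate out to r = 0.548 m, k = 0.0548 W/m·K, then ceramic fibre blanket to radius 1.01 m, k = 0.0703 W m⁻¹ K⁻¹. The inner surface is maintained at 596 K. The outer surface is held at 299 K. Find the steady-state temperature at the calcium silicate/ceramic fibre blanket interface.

Resistance network (inner→outer):
  R_aluminium = (1/0.383 − 1/0.408)/(4πk) = 0.1600/(4π·177) = 7.193×10^-5 K/W
  R_calcium silicate = (1/0.408 − 1/0.548)/(4πk) = 0.6262/(4π·0.0548) = 0.9093 K/W
  R_ceramic fibre blanket = (1/0.548 − 1/1.01)/(4πk) = 0.8347/(4π·0.0703) = 0.9449 K/W
ΣR = 7.193×10^-5 + 0.9093 + 0.9449 = 1.854 K/W
Q = ΔT/ΣR = (596 K − 299 K)/1.854 = 160.2 W
From the inner boundary to the calcium silicate/ceramic fibre blanket interface, ΣR_partial = 0.9094 K/W.
T_interface = T_in − Q·ΣR_partial = 596 K − (160.2)(0.9094) = 450 K

T = 450 K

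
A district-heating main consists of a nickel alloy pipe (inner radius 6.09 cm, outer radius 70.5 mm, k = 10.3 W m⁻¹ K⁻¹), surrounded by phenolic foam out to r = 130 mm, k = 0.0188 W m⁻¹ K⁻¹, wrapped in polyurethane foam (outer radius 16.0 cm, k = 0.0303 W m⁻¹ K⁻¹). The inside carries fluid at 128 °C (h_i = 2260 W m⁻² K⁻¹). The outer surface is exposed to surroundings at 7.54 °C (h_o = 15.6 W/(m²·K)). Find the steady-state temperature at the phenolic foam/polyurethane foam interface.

T = 29.5 °C

Series thermal resistances, inner to outer:
  R'_conv,in = 1/(2πr h) = 1/(2π·0.0609·2260) = 0.001156 m·K/W
  R'_nickel alloy = ln(0.0705/0.0609)/(2πk) = 0.1464/(2π·10.3) = 0.002262 m·K/W
  R'_phenolic foam = ln(0.130/0.0705)/(2πk) = 0.6119/(2π·0.0188) = 5.180 m·K/W
  R'_polyurethane foam = ln(0.160/0.130)/(2πk) = 0.2076/(2π·0.0303) = 1.091 m·K/W
  R'_conv,out = 1/(2πr h) = 1/(2π·0.160·15.6) = 0.06376 m·K/W
ΣR = 0.001156 + 0.002262 + 5.180 + 1.091 + 0.06376 = 6.338 m·K/W
Q' = ΔT/ΣR = (128 °C − 7.54 °C)/6.338 = 19.01 W/m
From the inner boundary to the phenolic foam/polyurethane foam interface, ΣR_partial = 5.183 m·K/W.
T_interface = T_in − Q'·ΣR_partial = 128 °C − (19.01)(5.183) = 29.5 °C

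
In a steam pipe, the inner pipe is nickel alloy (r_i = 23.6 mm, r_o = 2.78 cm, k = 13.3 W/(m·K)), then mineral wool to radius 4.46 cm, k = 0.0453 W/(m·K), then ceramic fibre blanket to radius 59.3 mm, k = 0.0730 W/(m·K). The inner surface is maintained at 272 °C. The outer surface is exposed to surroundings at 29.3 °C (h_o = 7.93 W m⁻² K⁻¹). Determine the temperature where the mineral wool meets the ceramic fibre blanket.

Resistance network (inner→outer):
  R'_nickel alloy = ln(0.0278/0.0236)/(2πk) = 0.1638/(2π·13.3) = 0.001960 m·K/W
  R'_mineral wool = ln(0.0446/0.0278)/(2πk) = 0.4727/(2π·0.0453) = 1.661 m·K/W
  R'_ceramic fibre blanket = ln(0.0593/0.0446)/(2πk) = 0.2849/(2π·0.0730) = 0.6211 m·K/W
  R'_conv,out = 1/(2πr h) = 1/(2π·0.0593·7.93) = 0.3384 m·K/W
ΣR = 0.001960 + 1.661 + 0.6211 + 0.3384 = 2.622 m·K/W
Q' = ΔT/ΣR = (272 °C − 29.3 °C)/2.622 = 92.56 W/m
From the inner boundary to the mineral wool/ceramic fibre blanket interface, ΣR_partial = 1.663 m·K/W.
T_interface = T_in − Q'·ΣR_partial = 272 °C − (92.56)(1.663) = 118 °C

T = 118 °C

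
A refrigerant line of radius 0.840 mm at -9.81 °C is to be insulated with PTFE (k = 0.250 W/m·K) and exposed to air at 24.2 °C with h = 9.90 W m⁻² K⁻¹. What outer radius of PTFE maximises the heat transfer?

For a cylinder, r_cr = k_ins/h = 0.250/9.90 = 0.0253 m = 2.53 cm

r_cr = 2.53 cm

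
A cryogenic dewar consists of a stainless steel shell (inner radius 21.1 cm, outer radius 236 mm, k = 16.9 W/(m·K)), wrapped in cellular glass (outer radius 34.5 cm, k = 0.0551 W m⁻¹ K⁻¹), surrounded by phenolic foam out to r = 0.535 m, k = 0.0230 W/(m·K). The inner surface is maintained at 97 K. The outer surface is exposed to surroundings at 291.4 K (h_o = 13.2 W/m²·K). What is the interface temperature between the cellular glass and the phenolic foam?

T = 165 K

Resistance network (inner→outer):
  R_stainless steel = (1/0.211 − 1/0.236)/(4πk) = 0.5020/(4π·16.9) = 0.002364 K/W
  R_cellular glass = (1/0.236 − 1/0.345)/(4πk) = 1.339/(4π·0.0551) = 1.933 K/W
  R_phenolic foam = (1/0.345 − 1/0.535)/(4πk) = 1.029/(4π·0.0230) = 3.562 K/W
  R_conv,out = 1/(4πr²h) = 1/(4π·0.535²·13.2) = 0.02106 K/W
ΣR = 0.002364 + 1.933 + 3.562 + 0.02106 = 5.518 K/W
Q = ΔT/ΣR = (97 K − 291.4 K)/5.518 = -35.23 W
From the inner boundary to the cellular glass/phenolic foam interface, ΣR_partial = 1.935 K/W.
T_interface = T_in − Q·ΣR_partial = 97 K − (-35.23)(1.935) = 165 K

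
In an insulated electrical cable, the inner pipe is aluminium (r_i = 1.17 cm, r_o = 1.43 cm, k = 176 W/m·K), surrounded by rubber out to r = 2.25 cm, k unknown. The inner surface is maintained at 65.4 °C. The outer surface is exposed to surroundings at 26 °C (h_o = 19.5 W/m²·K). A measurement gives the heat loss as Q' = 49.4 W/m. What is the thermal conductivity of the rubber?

ΣR = ΔT/Q' = |65.4 − 26|/49.4 = 0.7976 m·K/W
Known resistances:
  R'_aluminium = ln(0.0143/0.0117)/(2πk) = 0.2007/(2π·176) = 1.815×10^-4 m·K/W
  R'_conv,out = 1/(2πr h) = 1/(2π·0.0225·19.5) = 0.3627 m·K/W
R_rubber = ΣR − ΣR_known = 0.7976 − 0.3629 = 0.4347 m·K/W
ln(r₂/r₁)/(2πk) = 0.4347 ⇒ k = 0.4533/(2π·0.4347) = 0.166 W/m·K

k = 0.166 W/m·K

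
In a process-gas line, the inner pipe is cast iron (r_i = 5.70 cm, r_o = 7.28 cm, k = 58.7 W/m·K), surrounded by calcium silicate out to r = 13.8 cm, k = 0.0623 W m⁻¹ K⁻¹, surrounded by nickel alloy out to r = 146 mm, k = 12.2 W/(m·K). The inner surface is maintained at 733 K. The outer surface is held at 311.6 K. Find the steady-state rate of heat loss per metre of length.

Series thermal resistances, inner to outer:
  R'_cast iron = ln(0.0728/0.0570)/(2πk) = 0.2447/(2π·58.7) = 6.634×10^-4 m·K/W
  R'_calcium silicate = ln(0.138/0.0728)/(2πk) = 0.6395/(2π·0.0623) = 1.634 m·K/W
  R'_nickel alloy = ln(0.146/0.138)/(2πk) = 0.05635/(2π·12.2) = 7.352×10^-4 m·K/W
ΣR = 6.634×10^-4 + 1.634 + 7.352×10^-4 = 1.635 m·K/W
Q' = ΔT/ΣR = (733 K − 311.6 K)/1.635 = 258 W/m

Q' = 258 W/m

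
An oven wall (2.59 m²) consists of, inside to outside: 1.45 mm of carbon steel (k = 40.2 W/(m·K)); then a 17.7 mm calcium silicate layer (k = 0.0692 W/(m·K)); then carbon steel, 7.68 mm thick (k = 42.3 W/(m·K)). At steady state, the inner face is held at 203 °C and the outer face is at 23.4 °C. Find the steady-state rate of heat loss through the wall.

Q = 1820 W

Resistance network (inner→outer):
  R_carbon steel = L/(kA) = 0.00145/(40.2·2.59) = 1.393×10^-5 K/W
  R_calcium silicate = L/(kA) = 0.0177/(0.0692·2.59) = 0.09876 K/W
  R_carbon steel = L/(kA) = 0.00768/(42.3·2.59) = 7.010×10^-5 K/W
ΣR = 1.393×10^-5 + 0.09876 + 7.010×10^-5 = 0.09884 K/W
Q = ΔT/ΣR = (203 °C − 23.4 °C)/0.09884 = 1820 W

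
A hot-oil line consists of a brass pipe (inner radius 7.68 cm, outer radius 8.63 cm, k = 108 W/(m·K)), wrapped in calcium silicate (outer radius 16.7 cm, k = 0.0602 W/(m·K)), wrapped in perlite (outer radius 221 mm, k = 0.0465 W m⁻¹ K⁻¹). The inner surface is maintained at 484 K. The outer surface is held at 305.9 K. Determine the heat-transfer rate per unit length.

Q' = 65.9 W/m

Treat each layer as a resistance in series:
  R'_brass = ln(0.0863/0.0768)/(2πk) = 0.1166/(2π·108) = 1.719×10^-4 m·K/W
  R'_calcium silicate = ln(0.167/0.0863)/(2πk) = 0.6602/(2π·0.0602) = 1.745 m·K/W
  R'_perlite = ln(0.221/0.167)/(2πk) = 0.2802/(2π·0.0465) = 0.9589 m·K/W
ΣR = 1.719×10^-4 + 1.745 + 0.9589 = 2.704 m·K/W
Q' = ΔT/ΣR = (484 K − 305.9 K)/2.704 = 65.9 W/m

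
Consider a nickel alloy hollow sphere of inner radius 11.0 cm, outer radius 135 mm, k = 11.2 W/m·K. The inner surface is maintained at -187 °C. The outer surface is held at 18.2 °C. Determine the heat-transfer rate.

Q = 4πk·ΔT/(1/r₁ − 1/r₂) = 4π × 11.2 × 205.2 / (1/0.110 − 1/0.135) = 17200 W

Q = 17200 W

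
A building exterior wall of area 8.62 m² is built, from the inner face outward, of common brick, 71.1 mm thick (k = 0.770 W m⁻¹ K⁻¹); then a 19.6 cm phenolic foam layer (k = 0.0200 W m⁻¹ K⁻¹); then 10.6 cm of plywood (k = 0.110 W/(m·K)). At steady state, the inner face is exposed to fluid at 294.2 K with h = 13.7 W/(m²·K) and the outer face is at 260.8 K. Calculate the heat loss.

Treat each layer as a resistance in series:
  R_conv,in = 1/(hA) = 1/(13.7·8.62) = 0.008468 K/W
  R_common brick = L/(kA) = 0.0711/(0.770·8.62) = 0.01071 K/W
  R_phenolic foam = L/(kA) = 0.196/(0.0200·8.62) = 1.137 K/W
  R_plywood = L/(kA) = 0.106/(0.110·8.62) = 0.1118 K/W
ΣR = 0.008468 + 0.01071 + 1.137 + 0.1118 = 1.268 K/W
Q = ΔT/ΣR = (294.2 K − 260.8 K)/1.268 = 26.3 W

Q = 26.3 W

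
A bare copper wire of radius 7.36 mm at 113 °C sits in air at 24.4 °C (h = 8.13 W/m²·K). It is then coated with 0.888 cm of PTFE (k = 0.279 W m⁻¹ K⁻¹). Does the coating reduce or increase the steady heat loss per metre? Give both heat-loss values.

Critical radius for a cylinder: r_cr = k/h = 0.0343 m = 3.43 cm.
Outer radius after coating: r₂ = 0.00736 + 0.00888 = 0.01624 m.
Since r₁ < r_cr and r₂ ≤ r_cr, the coating moves toward the maximum at r_cr — heat loss rises.
Bare: R = 1/(2πr₁h) = 2.660 m·K/W; Q = 88.6/2.660 = 33.3 W/m.
Coated: R = R_cond + R_conv = 1.657 m·K/W; Q = 88.6/1.657 = 53.5 W/m.

increases: 33.3 → 53.5 W/m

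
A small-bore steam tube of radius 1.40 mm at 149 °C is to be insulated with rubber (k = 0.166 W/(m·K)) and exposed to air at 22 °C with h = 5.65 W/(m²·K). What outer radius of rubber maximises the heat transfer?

For a cylinder, r_cr = k_ins/h = 0.166/5.65 = 0.0294 m = 2.94 cm

r_cr = 2.94 cm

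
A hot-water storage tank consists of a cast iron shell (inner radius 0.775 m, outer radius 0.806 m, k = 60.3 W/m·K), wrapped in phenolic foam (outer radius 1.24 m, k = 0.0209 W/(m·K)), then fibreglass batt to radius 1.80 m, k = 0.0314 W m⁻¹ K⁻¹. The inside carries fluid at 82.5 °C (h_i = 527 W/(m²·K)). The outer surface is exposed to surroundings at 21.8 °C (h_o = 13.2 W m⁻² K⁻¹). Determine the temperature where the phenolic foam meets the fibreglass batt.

T = 38.7 °C

Resistance network (inner→outer):
  R_conv,in = 1/(4πr²h) = 1/(4π·0.775²·527) = 2.514×10^-4 K/W
  R_cast iron = (1/0.775 − 1/0.806)/(4πk) = 0.04963/(4π·60.3) = 6.549×10^-5 K/W
  R_phenolic foam = (1/0.806 − 1/1.24)/(4πk) = 0.4342/(4π·0.0209) = 1.653 K/W
  R_fibreglass batt = (1/1.24 − 1/1.80)/(4πk) = 0.2509/(4π·0.0314) = 0.6358 K/W
  R_conv,out = 1/(4πr²h) = 1/(4π·1.80²·13.2) = 0.001861 K/W
ΣR = 2.514×10^-4 + 6.549×10^-5 + 1.653 + 0.6358 + 0.001861 = 2.291 K/W
Q = ΔT/ΣR = (82.5 °C − 21.8 °C)/2.291 = 26.49 W
From the inner boundary to the phenolic foam/fibreglass batt interface, ΣR_partial = 1.653 K/W.
T_interface = T_in − Q·ΣR_partial = 82.5 °C − (26.49)(1.653) = 38.7 °C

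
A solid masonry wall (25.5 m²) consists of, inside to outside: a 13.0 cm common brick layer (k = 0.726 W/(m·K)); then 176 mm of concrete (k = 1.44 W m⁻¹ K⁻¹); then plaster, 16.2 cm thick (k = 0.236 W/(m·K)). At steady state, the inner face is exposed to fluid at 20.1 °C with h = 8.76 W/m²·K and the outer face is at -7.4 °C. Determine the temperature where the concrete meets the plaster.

Treat each layer as a resistance in series:
  R_conv,in = 1/(hA) = 1/(8.76·25.5) = 0.004477 K/W
  R_common brick = L/(kA) = 0.130/(0.726·25.5) = 0.007022 K/W
  R_concrete = L/(kA) = 0.176/(1.44·25.5) = 0.004793 K/W
  R_plaster = L/(kA) = 0.162/(0.236·25.5) = 0.02692 K/W
ΣR = 0.004477 + 0.007022 + 0.004793 + 0.02692 = 0.04321 K/W
Q = ΔT/ΣR = (20.1 °C − -7.4 °C)/0.04321 = 636.4 W
From the inner boundary to the concrete/plaster interface, ΣR_partial = 0.01629 K/W.
T_interface = T_in − Q·ΣR_partial = 20.1 °C − (636.4)(0.01629) = 9.73 °C

T = 9.73 °C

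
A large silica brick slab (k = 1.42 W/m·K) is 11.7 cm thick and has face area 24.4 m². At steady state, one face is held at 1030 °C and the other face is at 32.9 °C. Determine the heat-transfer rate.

Q = 2.95×10^5 W

Q = kA·ΔT/L = 1.42 × 24.4 × |1030 °C − 32.9 °C| / 0.117 = 2.95×10^5 W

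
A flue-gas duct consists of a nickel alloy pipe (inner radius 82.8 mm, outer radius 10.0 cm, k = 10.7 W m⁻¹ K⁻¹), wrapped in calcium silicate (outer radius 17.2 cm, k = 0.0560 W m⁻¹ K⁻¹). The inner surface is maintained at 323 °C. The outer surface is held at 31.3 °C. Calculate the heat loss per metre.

Resistance network (inner→outer):
  R'_nickel alloy = ln(0.100/0.0828)/(2πk) = 0.1887/(2π·10.7) = 0.002807 m·K/W
  R'_calcium silicate = ln(0.172/0.100)/(2πk) = 0.5423/(2π·0.0560) = 1.541 m·K/W
ΣR = 0.002807 + 1.541 = 1.544 m·K/W
Q' = ΔT/ΣR = (323 °C − 31.3 °C)/1.544 = 189 W/m

Q' = 189 W/m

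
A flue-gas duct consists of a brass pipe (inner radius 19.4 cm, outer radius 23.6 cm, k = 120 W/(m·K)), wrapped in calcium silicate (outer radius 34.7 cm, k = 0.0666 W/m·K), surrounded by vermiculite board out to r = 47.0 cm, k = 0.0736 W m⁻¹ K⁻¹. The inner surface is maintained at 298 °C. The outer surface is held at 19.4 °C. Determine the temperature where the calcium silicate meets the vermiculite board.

Series thermal resistances, inner to outer:
  R'_brass = ln(0.236/0.194)/(2πk) = 0.1960/(2π·120) = 2.599×10^-4 m·K/W
  R'_calcium silicate = ln(0.347/0.236)/(2πk) = 0.3855/(2π·0.0666) = 0.9212 m·K/W
  R'_vermiculite board = ln(0.470/0.347)/(2πk) = 0.3034/(2π·0.0736) = 0.6561 m·K/W
ΣR = 2.599×10^-4 + 0.9212 + 0.6561 = 1.578 m·K/W
Q' = ΔT/ΣR = (298 °C − 19.4 °C)/1.578 = 176.6 W/m
From the inner boundary to the calcium silicate/vermiculite board interface, ΣR_partial = 0.9215 m·K/W.
T_interface = T_in − Q'·ΣR_partial = 298 °C − (176.6)(0.9215) = 135 °C

T = 135 °C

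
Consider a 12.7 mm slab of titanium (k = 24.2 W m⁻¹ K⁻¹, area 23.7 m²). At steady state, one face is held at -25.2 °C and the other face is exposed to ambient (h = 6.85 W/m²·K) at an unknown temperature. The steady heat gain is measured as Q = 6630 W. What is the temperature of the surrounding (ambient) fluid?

T_out = 15.8 °C

Sum the resistances:
  R_titanium = L/(kA) = 0.0127/(24.2·23.7) = 2.214×10^-5 K/W
  R_conv,out = 1/(hA) = 1/(6.85·23.7) = 0.006160 K/W
ΣR = 0.006182 K/W
ΔT = Q·ΣR = 6630 × 0.006182 = 40.99 K
Heat flows inward, so T_out = T_in + ΔT = -25.2 + 40.99 = 15.8 °C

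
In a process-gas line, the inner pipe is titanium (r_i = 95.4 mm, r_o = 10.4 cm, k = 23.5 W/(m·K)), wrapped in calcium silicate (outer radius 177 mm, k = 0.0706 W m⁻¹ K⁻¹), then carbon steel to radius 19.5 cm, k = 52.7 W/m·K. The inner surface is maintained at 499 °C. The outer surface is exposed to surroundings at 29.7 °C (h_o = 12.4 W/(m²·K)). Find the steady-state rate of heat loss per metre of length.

Series thermal resistances, inner to outer:
  R'_titanium = ln(0.104/0.0954)/(2πk) = 0.08631/(2π·23.5) = 5.846×10^-4 m·K/W
  R'_calcium silicate = ln(0.177/0.104)/(2πk) = 0.5318/(2π·0.0706) = 1.199 m·K/W
  R'_carbon steel = ln(0.195/0.177)/(2πk) = 0.09685/(2π·52.7) = 2.925×10^-4 m·K/W
  R'_conv,out = 1/(2πr h) = 1/(2π·0.195·12.4) = 0.06582 m·K/W
ΣR = 5.846×10^-4 + 1.199 + 2.925×10^-4 + 0.06582 = 1.266 m·K/W
Q' = ΔT/ΣR = (499 °C − 29.7 °C)/1.266 = 371 W/m

Q' = 371 W/m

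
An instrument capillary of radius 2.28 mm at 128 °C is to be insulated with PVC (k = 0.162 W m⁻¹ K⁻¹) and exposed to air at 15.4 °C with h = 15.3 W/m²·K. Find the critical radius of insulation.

For a cylinder, r_cr = k_ins/h = 0.162/15.3 = 0.0106 m = 1.06 cm

r_cr = 1.06 cm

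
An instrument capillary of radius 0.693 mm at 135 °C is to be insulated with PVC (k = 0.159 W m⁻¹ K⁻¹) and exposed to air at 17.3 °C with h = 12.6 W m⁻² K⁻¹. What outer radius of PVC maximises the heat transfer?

For a cylinder, r_cr = k_ins/h = 0.159/12.6 = 0.0126 m = 1.26 cm

r_cr = 1.26 cm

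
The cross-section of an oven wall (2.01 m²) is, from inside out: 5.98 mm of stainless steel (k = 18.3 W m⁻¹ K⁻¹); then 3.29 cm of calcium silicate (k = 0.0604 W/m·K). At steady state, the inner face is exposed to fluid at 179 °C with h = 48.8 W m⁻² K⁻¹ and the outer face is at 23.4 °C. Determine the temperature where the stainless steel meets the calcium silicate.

T = 173 °C

Treat each layer as a resistance in series:
  R_conv,in = 1/(hA) = 1/(48.8·2.01) = 0.01019 K/W
  R_stainless steel = L/(kA) = 0.00598/(18.3·2.01) = 1.626×10^-4 K/W
  R_calcium silicate = L/(kA) = 0.0329/(0.0604·2.01) = 0.2710 K/W
ΣR = 0.01019 + 1.626×10^-4 + 0.2710 = 0.2814 K/W
Q = ΔT/ΣR = (179 °C − 23.4 °C)/0.2814 = 552.9 W
From the inner boundary to the stainless steel/calcium silicate interface, ΣR_partial = 0.01035 K/W.
T_interface = T_in − Q·ΣR_partial = 179 °C − (552.9)(0.01035) = 173 °C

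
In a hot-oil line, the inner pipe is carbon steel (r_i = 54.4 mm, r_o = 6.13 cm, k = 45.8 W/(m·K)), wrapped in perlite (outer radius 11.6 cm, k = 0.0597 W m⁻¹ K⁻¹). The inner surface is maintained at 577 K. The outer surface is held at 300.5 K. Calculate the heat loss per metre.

Treat each layer as a resistance in series:
  R'_carbon steel = ln(0.0613/0.0544)/(2πk) = 0.1194/(2π·45.8) = 4.150×10^-4 m·K/W
  R'_perlite = ln(0.116/0.0613)/(2πk) = 0.6378/(2π·0.0597) = 1.700 m·K/W
ΣR = 4.150×10^-4 + 1.700 = 1.700 m·K/W
Q' = ΔT/ΣR = (577 K − 300.5 K)/1.700 = 163 W/m

Q' = 163 W/m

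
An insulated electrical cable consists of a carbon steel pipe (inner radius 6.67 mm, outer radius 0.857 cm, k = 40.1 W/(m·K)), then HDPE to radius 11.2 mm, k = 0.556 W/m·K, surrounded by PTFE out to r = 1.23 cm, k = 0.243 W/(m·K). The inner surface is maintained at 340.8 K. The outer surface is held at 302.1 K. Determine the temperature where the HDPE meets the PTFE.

Series thermal resistances, inner to outer:
  R'_carbon steel = ln(0.00857/0.00667)/(2πk) = 0.2506/(2π·40.1) = 9.948×10^-4 m·K/W
  R'_HDPE = ln(0.0112/0.00857)/(2πk) = 0.2676/(2π·0.556) = 0.07661 m·K/W
  R'_PTFE = ln(0.0123/0.0112)/(2πk) = 0.09369/(2π·0.243) = 0.06136 m·K/W
ΣR = 9.948×10^-4 + 0.07661 + 0.06136 = 0.1390 m·K/W
Q' = ΔT/ΣR = (340.8 K − 302.1 K)/0.1390 = 278.4 W/m
From the inner boundary to the HDPE/PTFE interface, ΣR_partial = 0.07760 m·K/W.
T_interface = T_in − Q'·ΣR_partial = 340.8 K − (278.4)(0.07760) = 319.2 K

T = 319.2 K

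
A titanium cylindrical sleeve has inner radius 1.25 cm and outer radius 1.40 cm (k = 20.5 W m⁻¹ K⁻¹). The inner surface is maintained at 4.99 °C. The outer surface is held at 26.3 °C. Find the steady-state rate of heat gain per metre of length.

Q' = 2πk·ΔT/ln(r₂/r₁) = 2π × 20.5 × 21.31 / ln(0.0140/0.0125) = 24200 W/m

Q' = 24.2 kW/m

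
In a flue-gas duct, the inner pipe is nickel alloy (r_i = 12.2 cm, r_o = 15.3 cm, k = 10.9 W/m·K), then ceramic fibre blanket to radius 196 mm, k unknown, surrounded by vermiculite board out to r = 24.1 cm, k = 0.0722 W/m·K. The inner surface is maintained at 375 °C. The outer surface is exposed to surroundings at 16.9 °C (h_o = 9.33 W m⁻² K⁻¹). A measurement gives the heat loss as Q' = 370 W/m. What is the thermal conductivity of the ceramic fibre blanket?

ΣR = ΔT/Q' = |375 − 16.9|/370 = 0.9678 m·K/W
Known resistances:
  R'_nickel alloy = ln(0.153/0.122)/(2πk) = 0.2264/(2π·10.9) = 0.003306 m·K/W
  R'_vermiculite board = ln(0.241/0.196)/(2πk) = 0.2067/(2π·0.0722) = 0.4556 m·K/W
  R'_conv,out = 1/(2πr h) = 1/(2π·0.241·9.33) = 0.07078 m·K/W
R_ceramic fibre blanket = ΣR − ΣR_known = 0.9678 − 0.5297 = 0.4381 m·K/W
ln(r₂/r₁)/(2πk) = 0.4381 ⇒ k = 0.2477/(2π·0.4381) = 0.0900 W/m·K

k = 0.0900 W/m·K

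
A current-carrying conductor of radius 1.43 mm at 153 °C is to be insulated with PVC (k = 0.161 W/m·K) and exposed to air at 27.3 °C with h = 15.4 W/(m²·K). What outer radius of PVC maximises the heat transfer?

For a cylinder, r_cr = k_ins/h = 0.161/15.4 = 0.0105 m = 1.05 cm

r_cr = 1.05 cm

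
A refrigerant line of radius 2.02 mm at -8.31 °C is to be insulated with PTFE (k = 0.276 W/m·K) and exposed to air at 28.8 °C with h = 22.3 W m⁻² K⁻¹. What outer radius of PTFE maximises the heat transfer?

For a cylinder, r_cr = k_ins/h = 0.276/22.3 = 0.0124 m = 1.24 cm

r_cr = 1.24 cm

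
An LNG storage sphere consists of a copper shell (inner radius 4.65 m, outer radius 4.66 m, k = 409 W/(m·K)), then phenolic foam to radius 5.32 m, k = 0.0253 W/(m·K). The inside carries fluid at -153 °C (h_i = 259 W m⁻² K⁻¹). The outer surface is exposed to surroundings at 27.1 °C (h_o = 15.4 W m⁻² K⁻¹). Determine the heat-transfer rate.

Treat each layer as a resistance in series:
  R_conv,in = 1/(4πr²h) = 1/(4π·4.65²·259) = 1.421×10^-5 K/W
  R_copper = (1/4.65 − 1/4.66)/(4πk) = 4.615×10^-4/(4π·409) = 8.979×10^-8 K/W
  R_phenolic foam = (1/4.66 − 1/5.32)/(4πk) = 0.02662/(4π·0.0253) = 0.08374 K/W
  R_conv,out = 1/(4πr²h) = 1/(4π·5.32²·15.4) = 1.826×10^-4 K/W
ΣR = 1.421×10^-5 + 8.979×10^-8 + 0.08374 + 1.826×10^-4 = 0.08394 K/W
Q = ΔT/ΣR = (-153 °C − 27.1 °C)/0.08394 = -2150 W
(Negative Q ⇒ heat flows inward; heat gain = 2150 W.)

Q = 2.15 kW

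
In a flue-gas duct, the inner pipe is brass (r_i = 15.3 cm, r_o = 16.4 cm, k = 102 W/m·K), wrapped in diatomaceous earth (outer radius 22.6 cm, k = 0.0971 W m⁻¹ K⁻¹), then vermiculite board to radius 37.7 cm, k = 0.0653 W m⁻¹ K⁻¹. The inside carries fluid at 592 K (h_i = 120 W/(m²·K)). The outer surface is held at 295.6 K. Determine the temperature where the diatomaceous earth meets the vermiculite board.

T = 503 K

Resistance network (inner→outer):
  R'_conv,in = 1/(2πr h) = 1/(2π·0.153·120) = 0.008669 m·K/W
  R'_brass = ln(0.164/0.153)/(2πk) = 0.06943/(2π·102) = 1.083×10^-4 m·K/W
  R'_diatomaceous earth = ln(0.226/0.164)/(2πk) = 0.3207/(2π·0.0971) = 0.5256 m·K/W
  R'_vermiculite board = ln(0.377/0.226)/(2πk) = 0.5117/(2π·0.0653) = 1.247 m·K/W
ΣR = 0.008669 + 1.083×10^-4 + 0.5256 + 1.247 = 1.781 m·K/W
Q' = ΔT/ΣR = (592 K − 295.6 K)/1.781 = 166.4 W/m
From the inner boundary to the diatomaceous earth/vermiculite board interface, ΣR_partial = 0.5344 m·K/W.
T_interface = T_in − Q'·ΣR_partial = 592 K − (166.4)(0.5344) = 503 K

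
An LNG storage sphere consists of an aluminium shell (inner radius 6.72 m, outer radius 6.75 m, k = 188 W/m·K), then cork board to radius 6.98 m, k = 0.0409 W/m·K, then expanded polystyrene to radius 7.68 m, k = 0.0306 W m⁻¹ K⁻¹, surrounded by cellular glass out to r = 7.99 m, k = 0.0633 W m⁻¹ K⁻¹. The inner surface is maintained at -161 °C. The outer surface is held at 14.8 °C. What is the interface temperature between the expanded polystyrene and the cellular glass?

Series thermal resistances, inner to outer:
  R_aluminium = (1/6.72 − 1/6.75)/(4πk) = 6.614×10^-4/(4π·188) = 2.800×10^-7 K/W
  R_cork board = (1/6.75 − 1/6.98)/(4πk) = 0.004882/(4π·0.0409) = 0.009498 K/W
  R_expanded polystyrene = (1/6.98 − 1/7.68)/(4πk) = 0.01306/(4π·0.0306) = 0.03396 K/W
  R_cellular glass = (1/7.68 − 1/7.99)/(4πk) = 0.005052/(4π·0.0633) = 0.006351 K/W
ΣR = 2.800×10^-7 + 0.009498 + 0.03396 + 0.006351 = 0.04981 K/W
Q = ΔT/ΣR = (-161 °C − 14.8 °C)/0.04981 = -3529 W
From the inner boundary to the expanded polystyrene/cellular glass interface, ΣR_partial = 0.04346 K/W.
T_interface = T_in − Q·ΣR_partial = -161 °C − (-3529)(0.04346) = -7.6 °C

T = -7.6 °C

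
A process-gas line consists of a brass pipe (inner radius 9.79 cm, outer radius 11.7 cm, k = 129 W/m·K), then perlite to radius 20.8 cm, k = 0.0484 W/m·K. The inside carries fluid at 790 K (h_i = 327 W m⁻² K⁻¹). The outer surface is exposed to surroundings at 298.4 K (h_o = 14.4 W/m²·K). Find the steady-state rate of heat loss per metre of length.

Q' = 252 W/m

Treat each layer as a resistance in series:
  R'_conv,in = 1/(2πr h) = 1/(2π·0.0979·327) = 0.004972 m·K/W
  R'_brass = ln(0.117/0.0979)/(2πk) = 0.1782/(2π·129) = 2.199×10^-4 m·K/W
  R'_perlite = ln(0.208/0.117)/(2πk) = 0.5754/(2π·0.0484) = 1.892 m·K/W
  R'_conv,out = 1/(2πr h) = 1/(2π·0.208·14.4) = 0.05314 m·K/W
ΣR = 0.004972 + 2.199×10^-4 + 1.892 + 0.05314 = 1.950 m·K/W
Q' = ΔT/ΣR = (790 K − 298.4 K)/1.950 = 252 W/m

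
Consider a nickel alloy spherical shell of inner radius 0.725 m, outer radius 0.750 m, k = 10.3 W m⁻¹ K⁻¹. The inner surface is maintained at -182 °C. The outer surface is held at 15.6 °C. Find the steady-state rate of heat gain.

Q = 4πk·ΔT/(1/r₁ − 1/r₂) = 4π × 10.3 × 197.6 / (1/0.725 − 1/0.750) = 5.56×10^5 W

Q = 556 kW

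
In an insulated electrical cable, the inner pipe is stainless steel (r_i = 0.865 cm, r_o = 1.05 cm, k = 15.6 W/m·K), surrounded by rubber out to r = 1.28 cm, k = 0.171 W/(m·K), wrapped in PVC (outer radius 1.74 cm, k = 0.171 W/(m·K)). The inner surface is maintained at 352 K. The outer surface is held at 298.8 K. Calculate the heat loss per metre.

Resistance network (inner→outer):
  R'_stainless steel = ln(0.0105/0.00865)/(2πk) = 0.1938/(2π·15.6) = 0.001977 m·K/W
  R'_rubber = ln(0.0128/0.0105)/(2πk) = 0.1981/(2π·0.171) = 0.1843 m·K/W
  R'_PVC = ln(0.0174/0.0128)/(2πk) = 0.3070/(2π·0.171) = 0.2858 m·K/W
ΣR = 0.001977 + 0.1843 + 0.2858 = 0.4721 m·K/W
Q' = ΔT/ΣR = (352 K − 298.8 K)/0.4721 = 113 W/m

Q' = 113 W/m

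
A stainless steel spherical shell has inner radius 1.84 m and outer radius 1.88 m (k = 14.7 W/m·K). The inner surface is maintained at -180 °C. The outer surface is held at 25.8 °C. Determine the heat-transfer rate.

Q = 3.29×10^6 W

Q = 4πk·ΔT/(1/r₁ − 1/r₂) = 4π × 14.7 × 205.8 / (1/1.84 − 1/1.88) = 3.29×10^6 W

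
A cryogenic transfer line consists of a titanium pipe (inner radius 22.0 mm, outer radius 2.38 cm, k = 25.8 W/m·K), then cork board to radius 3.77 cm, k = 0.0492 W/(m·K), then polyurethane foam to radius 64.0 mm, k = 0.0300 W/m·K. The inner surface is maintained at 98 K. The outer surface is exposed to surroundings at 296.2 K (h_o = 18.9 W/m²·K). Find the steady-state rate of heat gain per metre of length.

Q' = 44.8 W/m

Treat each layer as a resistance in series:
  R'_titanium = ln(0.0238/0.0220)/(2πk) = 0.07864/(2π·25.8) = 4.851×10^-4 m·K/W
  R'_cork board = ln(0.0377/0.0238)/(2πk) = 0.4600/(2π·0.0492) = 1.488 m·K/W
  R'_polyurethane foam = ln(0.0640/0.0377)/(2πk) = 0.5292/(2π·0.0300) = 2.808 m·K/W
  R'_conv,out = 1/(2πr h) = 1/(2π·0.0640·18.9) = 0.1316 m·K/W
ΣR = 4.851×10^-4 + 1.488 + 2.808 + 0.1316 = 4.428 m·K/W
Q' = ΔT/ΣR = (98 K − 296.2 K)/4.428 = -44.8 W/m
(Negative Q' ⇒ heat flows inward; heat gain = 44.8 W/m.)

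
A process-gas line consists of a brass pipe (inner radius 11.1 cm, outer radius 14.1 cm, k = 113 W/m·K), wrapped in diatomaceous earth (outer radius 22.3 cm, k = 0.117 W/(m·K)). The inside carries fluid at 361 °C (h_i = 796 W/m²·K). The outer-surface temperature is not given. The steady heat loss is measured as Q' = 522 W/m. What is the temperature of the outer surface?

T_out = 34.4 °C

Sum the resistances:
  R'_conv,in = 1/(2πr h) = 1/(2π·0.111·796) = 0.001801 m·K/W
  R'_brass = ln(0.141/0.111)/(2πk) = 0.2392/(2π·113) = 3.369×10^-4 m·K/W
  R'_diatomaceous earth = ln(0.223/0.141)/(2πk) = 0.4584/(2π·0.117) = 0.6236 m·K/W
ΣR = 0.6257 m·K/W
ΔT = Q'·ΣR = 522 × 0.6257 = 326.6 K
Heat flows outward, so T_out = T_in − ΔT = 361 − 326.6 = 34.4 °C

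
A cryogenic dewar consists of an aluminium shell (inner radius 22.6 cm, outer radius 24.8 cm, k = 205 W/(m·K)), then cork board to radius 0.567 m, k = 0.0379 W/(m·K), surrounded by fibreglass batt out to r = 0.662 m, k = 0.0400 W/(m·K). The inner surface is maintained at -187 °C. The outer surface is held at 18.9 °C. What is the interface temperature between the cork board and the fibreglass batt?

Resistance network (inner→outer):
  R_aluminium = (1/0.226 − 1/0.248)/(4πk) = 0.3925/(4π·205) = 1.524×10^-4 K/W
  R_cork board = (1/0.248 − 1/0.567)/(4πk) = 2.269/(4π·0.0379) = 4.763 K/W
  R_fibreglass batt = (1/0.567 − 1/0.662)/(4πk) = 0.2531/(4π·0.0400) = 0.5035 K/W
ΣR = 1.524×10^-4 + 4.763 + 0.5035 = 5.267 K/W
Q = ΔT/ΣR = (-187 °C − 18.9 °C)/5.267 = -39.09 W
From the inner boundary to the cork board/fibreglass batt interface, ΣR_partial = 4.763 K/W.
T_interface = T_in − Q·ΣR_partial = -187 °C − (-39.09)(4.763) = -0.8 °C

T = -0.8 °C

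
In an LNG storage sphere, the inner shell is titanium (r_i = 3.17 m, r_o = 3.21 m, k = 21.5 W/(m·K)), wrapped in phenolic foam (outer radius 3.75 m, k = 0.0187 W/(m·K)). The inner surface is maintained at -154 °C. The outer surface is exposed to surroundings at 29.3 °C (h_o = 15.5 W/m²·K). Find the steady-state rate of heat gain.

Q = 958 W

Series thermal resistances, inner to outer:
  R_titanium = (1/3.17 − 1/3.21)/(4πk) = 0.003931/(4π·21.5) = 1.455×10^-5 K/W
  R_phenolic foam = (1/3.21 − 1/3.75)/(4πk) = 0.04486/(4π·0.0187) = 0.1909 K/W
  R_conv,out = 1/(4πr²h) = 1/(4π·3.75²·15.5) = 3.651×10^-4 K/W
ΣR = 1.455×10^-5 + 0.1909 + 3.651×10^-4 = 0.1913 K/W
Q = ΔT/ΣR = (-154 °C − 29.3 °C)/0.1913 = -958 W
(Negative Q ⇒ heat flows inward; heat gain = 958 W.)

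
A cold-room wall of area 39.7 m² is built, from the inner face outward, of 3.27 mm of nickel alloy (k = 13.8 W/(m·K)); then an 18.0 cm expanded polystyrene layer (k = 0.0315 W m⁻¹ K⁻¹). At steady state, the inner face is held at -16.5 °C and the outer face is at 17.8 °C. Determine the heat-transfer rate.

Treat each layer as a resistance in series:
  R_nickel alloy = L/(kA) = 0.00327/(13.8·39.7) = 5.969×10^-6 K/W
  R_expanded polystyrene = L/(kA) = 0.180/(0.0315·39.7) = 0.1439 K/W
ΣR = 5.969×10^-6 + 0.1439 = 0.1439 K/W
Q = ΔT/ΣR = (-16.5 °C − 17.8 °C)/0.1439 = -238 W
(Negative Q ⇒ heat flows inward; heat gain = 238 W.)

Q = 238 W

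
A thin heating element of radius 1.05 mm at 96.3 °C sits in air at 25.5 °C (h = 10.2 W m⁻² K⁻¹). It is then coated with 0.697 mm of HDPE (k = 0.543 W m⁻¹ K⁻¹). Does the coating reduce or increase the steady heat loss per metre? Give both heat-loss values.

increases: 4.76 → 7.80 W/m

Critical radius for a cylinder: r_cr = k/h = 0.0532 m = 5.32 cm.
Outer radius after coating: r₂ = 0.00105 + 6.97×10^-4 = 0.001747 m.
Since r₁ < r_cr and r₂ ≤ r_cr, the coating moves toward the maximum at r_cr — heat loss rises.
Bare: R = 1/(2πr₁h) = 14.86 m·K/W; Q = 70.8/14.86 = 4.76 W/m.
Coated: R = R_cond + R_conv = 9.081 m·K/W; Q = 70.8/9.081 = 7.80 W/m.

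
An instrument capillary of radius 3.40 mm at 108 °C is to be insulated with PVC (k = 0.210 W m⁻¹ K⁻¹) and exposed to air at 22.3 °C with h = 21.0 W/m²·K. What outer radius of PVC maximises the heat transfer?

r_cr = 1.00 cm

For a cylinder, r_cr = k_ins/h = 0.210/21.0 = 0.0100 m = 1.00 cm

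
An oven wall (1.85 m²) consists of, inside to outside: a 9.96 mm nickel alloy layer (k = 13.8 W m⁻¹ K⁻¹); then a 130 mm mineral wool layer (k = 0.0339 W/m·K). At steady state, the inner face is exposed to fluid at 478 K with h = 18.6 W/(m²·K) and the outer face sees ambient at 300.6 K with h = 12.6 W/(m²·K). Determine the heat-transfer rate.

Q = 82.7 W

Resistance network (inner→outer):
  R_conv,in = 1/(hA) = 1/(18.6·1.85) = 0.02906 K/W
  R_nickel alloy = L/(kA) = 0.00996/(13.8·1.85) = 3.901×10^-4 K/W
  R_mineral wool = L/(kA) = 0.130/(0.0339·1.85) = 2.073 K/W
  R_conv,out = 1/(hA) = 1/(12.6·1.85) = 0.04290 K/W
ΣR = 0.02906 + 3.901×10^-4 + 2.073 + 0.04290 = 2.145 K/W
Q = ΔT/ΣR = (478 K − 300.6 K)/2.145 = 82.7 W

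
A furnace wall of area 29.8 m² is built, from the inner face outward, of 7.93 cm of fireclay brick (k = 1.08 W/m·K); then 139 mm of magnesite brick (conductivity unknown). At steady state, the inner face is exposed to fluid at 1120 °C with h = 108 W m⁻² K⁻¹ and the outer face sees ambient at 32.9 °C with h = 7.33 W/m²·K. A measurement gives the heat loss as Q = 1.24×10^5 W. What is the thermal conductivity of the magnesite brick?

k = 3.30 W/m·K

ΣR = ΔT/Q = |1120 − 32.9|/1.24×10^5 = 0.008767 K/W
Known resistances:
  R_conv,in = 1/(hA) = 1/(108·29.8) = 3.107×10^-4 K/W
  R_fireclay brick = L/(kA) = 0.0793/(1.08·29.8) = 0.002464 K/W
  R_conv,out = 1/(hA) = 1/(7.33·29.8) = 0.004578 K/W
R_magnesite brick = ΣR − ΣR_known = 0.008767 − 0.007353 = 0.001414 K/W
L/(kA) = 0.001414 ⇒ k = 0.139/(0.001414·29.8) = 3.30 W/m·K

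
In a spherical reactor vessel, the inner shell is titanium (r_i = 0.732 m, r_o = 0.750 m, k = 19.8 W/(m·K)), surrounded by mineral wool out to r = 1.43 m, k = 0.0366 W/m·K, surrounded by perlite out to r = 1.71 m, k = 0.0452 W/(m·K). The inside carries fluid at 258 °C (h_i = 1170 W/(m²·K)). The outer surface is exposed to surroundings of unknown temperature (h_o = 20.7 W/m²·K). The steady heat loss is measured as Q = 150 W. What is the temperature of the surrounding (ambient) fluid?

T_out = 20.7 °C

Series resistances:
  R_conv,in = 1/(4πr²h) = 1/(4π·0.732²·1170) = 1.269×10^-4 K/W
  R_titanium = (1/0.732 − 1/0.750)/(4πk) = 0.03279/(4π·19.8) = 1.318×10^-4 K/W
  R_mineral wool = (1/0.750 − 1/1.43)/(4πk) = 0.6340/(4π·0.0366) = 1.379 K/W
  R_perlite = (1/1.43 − 1/1.71)/(4πk) = 0.1145/(4π·0.0452) = 0.2016 K/W
  R_conv,out = 1/(4πr²h) = 1/(4π·1.71²·20.7) = 0.001315 K/W
ΣR = 1.582 K/W
ΔT = Q·ΣR = 150 × 1.582 = 237.3 K
Heat flows outward, so T_out = T_in − ΔT = 258 − 237.3 = 20.7 °C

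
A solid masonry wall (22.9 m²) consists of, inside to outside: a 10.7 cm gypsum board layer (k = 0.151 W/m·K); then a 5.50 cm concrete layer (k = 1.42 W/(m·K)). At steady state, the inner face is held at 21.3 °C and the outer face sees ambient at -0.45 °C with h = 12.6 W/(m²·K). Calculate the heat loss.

Treat each layer as a resistance in series:
  R_gypsum board = L/(kA) = 0.107/(0.151·22.9) = 0.03094 K/W
  R_concrete = L/(kA) = 0.0550/(1.42·22.9) = 0.001691 K/W
  R_conv,out = 1/(hA) = 1/(12.6·22.9) = 0.003466 K/W
ΣR = 0.03094 + 0.001691 + 0.003466 = 0.03610 K/W
Q = ΔT/ΣR = (21.3 °C − -0.45 °C)/0.03610 = 602 W

Q = 602 W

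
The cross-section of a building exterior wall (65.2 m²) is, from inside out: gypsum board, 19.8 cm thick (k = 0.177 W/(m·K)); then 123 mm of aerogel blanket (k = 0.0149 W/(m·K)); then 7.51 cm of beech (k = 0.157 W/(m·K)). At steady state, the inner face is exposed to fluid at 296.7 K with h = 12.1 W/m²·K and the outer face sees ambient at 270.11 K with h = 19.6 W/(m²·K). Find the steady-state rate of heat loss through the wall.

Q = 174 W

Treat each layer as a resistance in series:
  R_conv,in = 1/(hA) = 1/(12.1·65.2) = 0.001268 K/W
  R_gypsum board = L/(kA) = 0.198/(0.177·65.2) = 0.01716 K/W
  R_aerogel blanket = L/(kA) = 0.123/(0.0149·65.2) = 0.1266 K/W
  R_beech = L/(kA) = 0.0751/(0.157·65.2) = 0.007337 K/W
  R_conv,out = 1/(hA) = 1/(19.6·65.2) = 7.825×10^-4 K/W
ΣR = 0.001268 + 0.01716 + 0.1266 + 0.007337 + 7.825×10^-4 = 0.1531 K/W
Q = ΔT/ΣR = (296.7 K − 270.11 K)/0.1531 = 174 W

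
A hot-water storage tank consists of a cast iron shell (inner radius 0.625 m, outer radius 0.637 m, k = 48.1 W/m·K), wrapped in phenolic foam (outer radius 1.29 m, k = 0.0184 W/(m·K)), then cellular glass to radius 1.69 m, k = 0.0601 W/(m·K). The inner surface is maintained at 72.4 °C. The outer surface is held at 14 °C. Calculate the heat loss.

Resistance network (inner→outer):
  R_cast iron = (1/0.625 − 1/0.637)/(4πk) = 0.03014/(4π·48.1) = 4.987×10^-5 K/W
  R_phenolic foam = (1/0.637 − 1/1.29)/(4πk) = 0.7947/(4π·0.0184) = 3.437 K/W
  R_cellular glass = (1/1.29 − 1/1.69)/(4πk) = 0.1835/(4π·0.0601) = 0.2429 K/W
ΣR = 4.987×10^-5 + 3.437 + 0.2429 = 3.680 K/W
Q = ΔT/ΣR = (72.4 °C − 14 °C)/3.680 = 15.9 W

Q = 15.9 W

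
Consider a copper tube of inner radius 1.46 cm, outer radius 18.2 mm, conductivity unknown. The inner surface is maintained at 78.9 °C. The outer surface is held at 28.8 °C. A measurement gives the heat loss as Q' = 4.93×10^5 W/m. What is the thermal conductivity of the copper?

k = 345 W/m·K

ΣR = ΔT/Q' = |78.9 − 28.8|/4.93×10^5 = 1.016×10^-4 m·K/W
ln(r₂/r₁)/(2πk) = 1.016×10^-4 ⇒ k = 0.2204/(2π·1.016×10^-4) = 345 W/m·K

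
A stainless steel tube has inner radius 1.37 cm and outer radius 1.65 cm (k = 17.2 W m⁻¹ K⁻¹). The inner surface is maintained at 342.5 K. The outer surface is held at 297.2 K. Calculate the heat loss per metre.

Q' = 26.3 kW/m

Q' = 2πk·ΔT/ln(r₂/r₁) = 2π × 17.2 × 45.3 / ln(0.0165/0.0137) = 26300 W/m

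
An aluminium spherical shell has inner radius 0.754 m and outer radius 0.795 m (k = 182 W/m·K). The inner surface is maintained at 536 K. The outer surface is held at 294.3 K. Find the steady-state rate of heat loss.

Q = 4πk·ΔT/(1/r₁ − 1/r₂) = 4π × 182 × 241.7 / (1/0.754 − 1/0.795) = 8.08×10^6 W

Q = 8080 kW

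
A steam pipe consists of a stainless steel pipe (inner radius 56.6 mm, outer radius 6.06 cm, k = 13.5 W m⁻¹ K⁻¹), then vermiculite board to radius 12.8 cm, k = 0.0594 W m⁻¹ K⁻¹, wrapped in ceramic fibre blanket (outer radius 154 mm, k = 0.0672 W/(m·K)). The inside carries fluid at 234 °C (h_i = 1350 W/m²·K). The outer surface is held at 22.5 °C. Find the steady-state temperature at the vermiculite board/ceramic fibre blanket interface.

Treat each layer as a resistance in series:
  R'_conv,in = 1/(2πr h) = 1/(2π·0.0566·1350) = 0.002083 m·K/W
  R'_stainless steel = ln(0.0606/0.0566)/(2πk) = 0.06829/(2π·13.5) = 8.050×10^-4 m·K/W
  R'_vermiculite board = ln(0.128/0.0606)/(2πk) = 0.7477/(2π·0.0594) = 2.003 m·K/W
  R'_ceramic fibre blanket = ln(0.154/0.128)/(2πk) = 0.1849/(2π·0.0672) = 0.4380 m·K/W
ΣR = 0.002083 + 8.050×10^-4 + 2.003 + 0.4380 = 2.444 m·K/W
Q' = ΔT/ΣR = (234 °C − 22.5 °C)/2.444 = 86.54 W/m
From the inner boundary to the vermiculite board/ceramic fibre blanket interface, ΣR_partial = 2.006 m·K/W.
T_interface = T_in − Q'·ΣR_partial = 234 °C − (86.54)(2.006) = 60.4 °C

T = 60.4 °C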